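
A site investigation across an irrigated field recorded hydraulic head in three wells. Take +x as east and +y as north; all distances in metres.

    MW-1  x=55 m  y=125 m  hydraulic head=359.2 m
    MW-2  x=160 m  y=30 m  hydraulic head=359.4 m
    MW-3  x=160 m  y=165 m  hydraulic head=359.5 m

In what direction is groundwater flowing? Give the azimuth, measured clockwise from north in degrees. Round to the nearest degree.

254°

Taking MW-1 as reference: MW-2−MW-1 = (105, -95, +0.2); MW-3−MW-1 = (105, 40, +0.3).
Solve a·Δx + b·Δy = Δh: det = 105·40 − 105·(-95) = 14175.
∂h/∂x = [(+0.2)·40 − (+0.3)·(-95)] / 14175 = +0.002575
∂h/∂y = [105·(+0.3) − 105·(+0.2)] / 14175 = +0.0007407
Flow direction (−∇h) has components (-0.002575 E, -0.0007407 N).
Azimuth = atan2(E, N) = atan2(-0.002575, -0.0007407) = 254.0° ≈ 254°.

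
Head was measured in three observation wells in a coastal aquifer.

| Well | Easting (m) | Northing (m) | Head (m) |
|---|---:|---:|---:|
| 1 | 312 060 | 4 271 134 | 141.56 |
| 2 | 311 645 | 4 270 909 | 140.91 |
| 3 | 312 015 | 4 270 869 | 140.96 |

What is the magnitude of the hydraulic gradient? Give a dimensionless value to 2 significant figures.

0.0022

Differences from 1: to 2 (Δx, Δy, Δh) = (-415, -225, -0.65); to 3 = (-45, -265, -0.60).
Determinant of the coordinate differences = (-415)·(-265) − (-45)·(-225) = 99850.
∂h/∂x = [(-0.65)·(-265) − (-0.60)·(-225)] / 99850 = +0.0003731
∂h/∂y = [(-415)·(-0.60) − (-45)·(-0.65)] / 99850 = +0.002201
|∇h| = √(0.0003731² + 0.002201²) = 0.002232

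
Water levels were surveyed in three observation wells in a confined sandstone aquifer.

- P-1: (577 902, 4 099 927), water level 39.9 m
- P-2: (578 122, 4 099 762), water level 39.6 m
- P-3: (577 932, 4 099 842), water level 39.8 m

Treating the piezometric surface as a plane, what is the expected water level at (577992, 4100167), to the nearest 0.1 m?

40.1 m

Differences from P-1: to P-2 (Δx, Δy, Δh) = (220, -165, -0.3); to P-3 = (30, -85, -0.1).
Determinant of the coordinate differences = 220·(-85) − 30·(-165) = -13750.
∂h/∂x = [(-0.3)·(-85) − (-0.1)·(-165)] / -13750 = -0.0006545
∂h/∂y = [220·(-0.1) − 30·(-0.3)] / -13750 = +0.0009455
h(577992, 4100167) = 39.9 + (-0.0006545)·(90) + (+0.0009455)·(240) = 39.9 -0.059 +0.227 = 40.068 m.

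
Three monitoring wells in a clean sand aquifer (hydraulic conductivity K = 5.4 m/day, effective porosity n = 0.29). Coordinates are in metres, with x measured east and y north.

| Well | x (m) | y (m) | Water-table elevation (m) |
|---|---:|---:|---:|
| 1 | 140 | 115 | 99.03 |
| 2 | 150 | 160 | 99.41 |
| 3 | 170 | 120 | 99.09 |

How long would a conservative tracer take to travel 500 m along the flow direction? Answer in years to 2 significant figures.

8.8 years

With h = a·x + b·y + c and 1 as origin, the differences give:
  10·a + 45·b = +0.38
  30·a + 5·b = +0.06
Eliminate b (×5 and ×45, subtract): -1300·a = -0.800 → a = ∂h/∂x = +0.0006154
Back-substitute: b = ∂h/∂y = +0.008308.
|∇h| = √(0.0006154² + 0.008308²) = 0.008331
Seepage velocity v = K·i/n = 5.4 × 0.008331 / 0.29 = 0.1551 m/day.
t = 500 / 0.1551 = 3224 days = 8.83 years.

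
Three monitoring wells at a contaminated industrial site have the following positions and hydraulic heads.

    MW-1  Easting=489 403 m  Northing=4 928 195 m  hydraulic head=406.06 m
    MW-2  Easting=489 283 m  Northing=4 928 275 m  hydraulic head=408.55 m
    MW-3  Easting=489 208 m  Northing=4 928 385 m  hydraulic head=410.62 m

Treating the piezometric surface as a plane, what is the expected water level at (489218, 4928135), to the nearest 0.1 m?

408.3 m

With h = a·x + b·y + c and MW-1 as origin, the differences give:
  (-120)·a + 80·b = +2.49
  (-195)·a + 190·b = +4.56
Eliminate b (×190 and ×80, subtract): -7200·a = 108.300 → a = ∂h/∂x = -0.01504
Back-substitute: b = ∂h/∂y = +0.008562.
h(489218, 4928135) = 406.06 + (-0.01504)·(-185) + (+0.008562)·(-60) = 406.06 +2.783 -0.514 = 408.329 m.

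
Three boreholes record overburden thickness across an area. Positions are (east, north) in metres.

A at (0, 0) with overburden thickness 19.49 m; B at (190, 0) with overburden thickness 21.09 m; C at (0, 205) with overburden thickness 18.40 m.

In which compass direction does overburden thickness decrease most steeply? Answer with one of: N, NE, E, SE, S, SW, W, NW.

NW

∂d/∂x = (21.09 − 19.49) / (190 − 0) = +0.008421
∂d/∂y = (18.40 − 19.49) / (205 − 0) = -0.005317
Steepest decrease is along −∇f = (-0.008421 E, +0.005317 N) → northwest.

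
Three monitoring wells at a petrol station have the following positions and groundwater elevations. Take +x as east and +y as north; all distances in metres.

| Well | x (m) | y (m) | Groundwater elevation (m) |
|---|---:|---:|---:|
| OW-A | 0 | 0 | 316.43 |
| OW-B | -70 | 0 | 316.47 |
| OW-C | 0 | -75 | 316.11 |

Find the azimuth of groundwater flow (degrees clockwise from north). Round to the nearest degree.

∂h/∂x = (316.47 − 316.43) / (-70 − 0) = -0.0005714
∂h/∂y = (316.11 − 316.43) / (-75 − 0) = +0.004267
Flow direction (−∇h) has components (+0.0005714 E, -0.004267 N).
Azimuth = atan2(E, N) = atan2(+0.0005714, -0.004267) = 172.4° ≈ 172°.

172°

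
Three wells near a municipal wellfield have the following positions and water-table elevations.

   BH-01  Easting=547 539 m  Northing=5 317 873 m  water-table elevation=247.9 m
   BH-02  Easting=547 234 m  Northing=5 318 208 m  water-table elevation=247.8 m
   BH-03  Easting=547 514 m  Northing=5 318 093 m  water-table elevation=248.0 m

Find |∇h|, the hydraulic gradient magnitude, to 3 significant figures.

0.00110

Taking BH-01 as reference: BH-02−BH-01 = (-305, 335, -0.1); BH-03−BH-01 = (-25, 220, +0.1).
Determinant of the coordinate differences = (-305)·220 − (-25)·335 = -58725.
∂h/∂x = [(-0.1)·220 − (+0.1)·335] / -58725 = +0.0009451
∂h/∂y = [(-305)·(+0.1) − (-25)·(-0.1)] / -58725 = +0.0005619
|∇h| = √(0.0009451² + 0.0005619²) = 0.0011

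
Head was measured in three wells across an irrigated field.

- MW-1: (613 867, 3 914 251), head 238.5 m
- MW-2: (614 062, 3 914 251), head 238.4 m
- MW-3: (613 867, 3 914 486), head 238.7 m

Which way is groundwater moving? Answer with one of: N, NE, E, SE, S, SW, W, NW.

SE

∂h/∂x = (238.4 − 238.5) / (614062 − 613867) = -0.0005128
∂h/∂y = (238.7 − 238.5) / (3914486 − 3914251) = +0.0008511
Flow = −∇h = (+0.0005128 east, -0.0008511 north), which points southeast.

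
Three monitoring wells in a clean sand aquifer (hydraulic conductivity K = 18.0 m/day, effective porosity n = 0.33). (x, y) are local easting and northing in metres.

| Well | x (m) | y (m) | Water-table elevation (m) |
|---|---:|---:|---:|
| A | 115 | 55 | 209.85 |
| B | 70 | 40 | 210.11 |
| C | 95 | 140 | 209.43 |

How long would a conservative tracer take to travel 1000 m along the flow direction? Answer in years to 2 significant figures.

7.2 years

Taking A as reference: B−A = (-45, -15, +0.26); C−A = (-20, 85, -0.42).
Determinant of the coordinate differences = (-45)·85 − (-20)·(-15) = -4125.
∂h/∂x = [(+0.26)·85 − (-0.42)·(-15)] / -4125 = -0.003830
∂h/∂y = [(-45)·(-0.42) − (-20)·(+0.26)] / -4125 = -0.005842
|∇h| = √(-0.003830² + -0.005842²) = 0.006986
Seepage velocity v = K·i/n = 18.0 × 0.006986 / 0.33 = 0.3811 m/day.
t = 1000 / 0.3811 = 2624 days = 7.18 years.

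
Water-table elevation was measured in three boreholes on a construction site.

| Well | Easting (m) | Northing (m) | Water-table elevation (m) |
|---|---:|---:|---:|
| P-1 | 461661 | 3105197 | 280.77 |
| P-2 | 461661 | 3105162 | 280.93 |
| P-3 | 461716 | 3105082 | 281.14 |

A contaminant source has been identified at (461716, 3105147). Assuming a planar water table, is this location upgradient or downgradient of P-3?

downgradient

Differences from P-1: to P-2 (Δx, Δy, Δh) = (0, -35, +0.16); to P-3 = (55, -115, +0.37).
Solve a·Δx + b·Δy = Δh: det = 0·(-115) − 55·(-35) = 1925.
∂h/∂x = [(+0.16)·(-115) − (+0.37)·(-35)] / 1925 = -0.002831
∂h/∂y = [0·(+0.37) − 55·(+0.16)] / 1925 = -0.004571
Head at (461716, 3105147) = 280.77 + (-0.002831)·(55) + (-0.004571)·(-50) = 280.84 m.
That is lower than the 281.14 m at P-3, so the point is downgradient.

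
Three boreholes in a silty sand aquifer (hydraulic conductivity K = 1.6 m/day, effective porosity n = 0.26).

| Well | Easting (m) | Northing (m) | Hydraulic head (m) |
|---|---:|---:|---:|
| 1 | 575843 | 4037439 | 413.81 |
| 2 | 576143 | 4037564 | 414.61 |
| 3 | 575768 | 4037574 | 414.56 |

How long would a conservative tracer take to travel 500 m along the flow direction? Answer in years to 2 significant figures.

39 years

With h = a·x + b·y + c and 1 as origin, the differences give:
  300·a + 125·b = +0.80
  (-75)·a + 135·b = +0.75
Eliminate b (×135 and ×125, subtract): 49875·a = 14.250 → a = ∂h/∂x = +0.0002857
Back-substitute: b = ∂h/∂y = +0.005714.
|∇h| = √(0.0002857² + 0.005714²) = 0.005721
Seepage velocity v = K·i/n = 1.6 × 0.005721 / 0.26 = 0.03521 m/day.
t = 500 / 0.03521 = 1.42e+04 days = 38.9 years.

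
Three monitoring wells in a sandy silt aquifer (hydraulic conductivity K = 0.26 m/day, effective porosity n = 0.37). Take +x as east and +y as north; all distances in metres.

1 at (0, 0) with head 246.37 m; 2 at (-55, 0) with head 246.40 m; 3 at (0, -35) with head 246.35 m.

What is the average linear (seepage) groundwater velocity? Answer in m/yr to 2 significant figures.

∂h/∂x = (246.40 − 246.37) / (-55 − 0) = -0.0005455
∂h/∂y = (246.35 − 246.37) / (-35 − 0) = +0.0005714
|∇h| = √(-0.0005455² + 0.0005714²) = 0.00079
Seepage velocity v = K·i/n = 0.26 × 0.00079 / 0.37 = 0.0005551 m/day = 0.2028 m/yr.

0.20 m/yr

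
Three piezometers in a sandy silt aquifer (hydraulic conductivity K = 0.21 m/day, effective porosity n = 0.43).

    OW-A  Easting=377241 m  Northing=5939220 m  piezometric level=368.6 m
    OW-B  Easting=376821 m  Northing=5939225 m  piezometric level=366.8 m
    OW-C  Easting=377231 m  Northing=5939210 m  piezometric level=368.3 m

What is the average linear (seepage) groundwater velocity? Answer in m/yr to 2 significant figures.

Differences from OW-A: to OW-B (Δx, Δy, Δh) = (-420, 5, -1.8); to OW-C = (-10, -10, -0.3).
Determinant of the coordinate differences = (-420)·(-10) − (-10)·5 = 4250.
∂h/∂x = [(-1.8)·(-10) − (-0.3)·5] / 4250 = +0.004588
∂h/∂y = [(-420)·(-0.3) − (-10)·(-1.8)] / 4250 = +0.02541
|∇h| = √(0.004588² + 0.02541²) = 0.02582
Seepage velocity v = K·i/n = 0.21 × 0.02582 / 0.43 = 0.01261 m/day = 4.606 m/yr.

4.6 m/yr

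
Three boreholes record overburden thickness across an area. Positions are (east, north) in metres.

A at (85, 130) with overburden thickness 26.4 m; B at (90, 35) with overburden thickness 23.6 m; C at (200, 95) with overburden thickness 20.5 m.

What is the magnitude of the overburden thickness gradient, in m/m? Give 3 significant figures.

0.0509 m/m

Taking A as reference: B−A = (5, -95, -2.8); C−A = (115, -35, -5.9).
Solve a·Δx + b·Δy = Δd: det = 5·(-35) − 115·(-95) = 10750.
∂d/∂x = [(-2.8)·(-35) − (-5.9)·(-95)] / 10750 = -0.04302
∂d/∂y = [5·(-5.9) − 115·(-2.8)] / 10750 = +0.02721
|∇f| = √(-0.04302² + 0.02721²) = 0.0509 m/m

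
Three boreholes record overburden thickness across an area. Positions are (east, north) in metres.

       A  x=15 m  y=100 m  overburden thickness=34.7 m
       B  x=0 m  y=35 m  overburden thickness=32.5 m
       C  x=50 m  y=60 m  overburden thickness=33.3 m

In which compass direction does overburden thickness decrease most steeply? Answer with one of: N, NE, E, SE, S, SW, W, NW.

Taking A as reference: B−A = (-15, -65, -2.2); C−A = (35, -40, -1.4).
Determinant of the coordinate differences = (-15)·(-40) − 35·(-65) = 2875.
∂d/∂x = [(-2.2)·(-40) − (-1.4)·(-65)] / 2875 = -0.001043
∂d/∂y = [(-15)·(-1.4) − 35·(-2.2)] / 2875 = +0.03409
Steepest decrease is along −∇f = (+0.001043 E, -0.03409 N) → south.

S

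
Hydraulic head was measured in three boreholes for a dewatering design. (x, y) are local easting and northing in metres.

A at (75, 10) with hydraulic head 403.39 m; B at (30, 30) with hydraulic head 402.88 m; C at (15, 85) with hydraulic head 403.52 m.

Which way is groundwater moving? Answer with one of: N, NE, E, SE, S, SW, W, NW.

Differences from A: to B (Δx, Δy, Δh) = (-45, 20, -0.51); to C = (-60, 75, +0.13).
Determinant of the coordinate differences = (-45)·75 − (-60)·20 = -2175.
∂h/∂x = [(-0.51)·75 − (+0.13)·20] / -2175 = +0.01878
∂h/∂y = [(-45)·(+0.13) − (-60)·(-0.51)] / -2175 = +0.01676
Flow = −∇h = (-0.01878 east, -0.01676 north), which points southwest.

SW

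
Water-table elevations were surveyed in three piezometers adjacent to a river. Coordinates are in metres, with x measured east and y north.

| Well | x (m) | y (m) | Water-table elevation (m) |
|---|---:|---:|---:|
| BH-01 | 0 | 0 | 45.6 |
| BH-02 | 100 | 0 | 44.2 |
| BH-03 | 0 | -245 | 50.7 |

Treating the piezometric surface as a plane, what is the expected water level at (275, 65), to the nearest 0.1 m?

40.4 m

∂h/∂x = (44.2 − 45.6) / (100 − 0) = -0.01400
∂h/∂y = (50.7 − 45.6) / (-245 − 0) = -0.02082
h(275, 65) = 45.6 + (-0.01400)·(275) + (-0.02082)·(65) = 45.6 -3.850 -1.353 = 40.397 m.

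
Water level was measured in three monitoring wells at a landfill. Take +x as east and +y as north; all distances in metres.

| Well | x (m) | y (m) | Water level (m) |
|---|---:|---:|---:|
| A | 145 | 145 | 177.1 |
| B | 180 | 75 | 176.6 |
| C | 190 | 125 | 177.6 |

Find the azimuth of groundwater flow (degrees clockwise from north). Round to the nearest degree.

228°

Taking A as reference: B−A = (35, -70, -0.5); C−A = (45, -20, +0.5).
Solve a·Δx + b·Δy = Δh: det = 35·(-20) − 45·(-70) = 2450.
∂h/∂x = [(-0.5)·(-20) − (+0.5)·(-70)] / 2450 = +0.01837
∂h/∂y = [35·(+0.5) − 45·(-0.5)] / 2450 = +0.01633
Flow direction (−∇h) has components (-0.01837 E, -0.01633 N).
Azimuth = atan2(E, N) = atan2(-0.01837, -0.01633) = 228.4° ≈ 228°.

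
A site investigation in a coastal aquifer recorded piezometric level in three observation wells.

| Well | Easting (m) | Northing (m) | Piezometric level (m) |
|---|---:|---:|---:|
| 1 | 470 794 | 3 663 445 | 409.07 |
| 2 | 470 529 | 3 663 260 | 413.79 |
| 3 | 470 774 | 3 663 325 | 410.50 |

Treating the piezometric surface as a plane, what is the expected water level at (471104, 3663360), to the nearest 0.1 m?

406.6 m

Differences from 1: to 2 (Δx, Δy, Δh) = (-265, -185, +4.72); to 3 = (-20, -120, +1.43).
Determinant of the coordinate differences = (-265)·(-120) − (-20)·(-185) = 28100.
∂h/∂x = [(+4.72)·(-120) − (+1.43)·(-185)] / 28100 = -0.01074
∂h/∂y = [(-265)·(+1.43) − (-20)·(+4.72)] / 28100 = -0.01013
h(471104, 3663360) = 409.07 + (-0.01074)·(310) + (-0.01013)·(-85) = 409.07 -3.330 +0.861 = 406.601 m.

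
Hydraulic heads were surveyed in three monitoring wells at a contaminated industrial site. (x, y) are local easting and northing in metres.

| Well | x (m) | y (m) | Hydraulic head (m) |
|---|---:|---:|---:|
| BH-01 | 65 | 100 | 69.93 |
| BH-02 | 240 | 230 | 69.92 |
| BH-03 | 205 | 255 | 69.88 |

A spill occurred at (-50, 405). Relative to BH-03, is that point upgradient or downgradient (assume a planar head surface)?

downgradient

With h = a·x + b·y + c and BH-01 as origin, the differences give:
  175·a + 130·b = -0.01
  140·a + 155·b = -0.05
Eliminate b (×155 and ×130, subtract): 8925·a = 4.950 → a = ∂h/∂x = +0.0005546
Back-substitute: b = ∂h/∂y = -0.0008235.
Head at (-50, 405) = 69.93 + (+0.0005546)·(-115) + (-0.0008235)·(305) = 69.62 m.
That is lower than the 69.88 m at BH-03, so the point is downgradient.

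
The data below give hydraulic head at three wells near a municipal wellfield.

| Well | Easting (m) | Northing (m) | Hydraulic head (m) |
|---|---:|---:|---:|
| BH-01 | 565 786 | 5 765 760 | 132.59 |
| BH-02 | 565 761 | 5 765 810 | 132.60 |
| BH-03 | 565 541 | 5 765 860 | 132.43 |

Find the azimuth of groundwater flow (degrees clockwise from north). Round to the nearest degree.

234°

With h = a·x + b·y + c and BH-01 as origin, the differences give:
  (-25)·a + 50·b = +0.01
  (-245)·a + 100·b = -0.16
Eliminate b (×100 and ×50, subtract): 9750·a = 9.000 → a = ∂h/∂x = +0.0009231
Back-substitute: b = ∂h/∂y = +0.0006615.
Flow direction (−∇h) has components (-0.0009231 E, -0.0006615 N).
Azimuth = atan2(E, N) = atan2(-0.0009231, -0.0006615) = 234.4° ≈ 234°.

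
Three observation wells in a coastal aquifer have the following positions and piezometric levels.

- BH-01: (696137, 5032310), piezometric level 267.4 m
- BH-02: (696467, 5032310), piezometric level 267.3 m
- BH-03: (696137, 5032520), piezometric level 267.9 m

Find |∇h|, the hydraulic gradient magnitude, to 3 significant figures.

∂h/∂x = (267.3 − 267.4) / (696467 − 696137) = -0.0003030
∂h/∂y = (267.9 − 267.4) / (5032520 − 5032310) = +0.002381
|∇h| = √(-0.0003030² + 0.002381²) = 0.0024

0.00240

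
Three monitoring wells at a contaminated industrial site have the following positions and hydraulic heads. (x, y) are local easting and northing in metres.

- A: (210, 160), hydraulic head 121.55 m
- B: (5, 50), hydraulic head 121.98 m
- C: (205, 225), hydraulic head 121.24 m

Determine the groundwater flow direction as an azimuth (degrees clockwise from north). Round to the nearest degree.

355°

With h = a·x + b·y + c and A as origin, the differences give:
  (-205)·a + (-110)·b = +0.43
  (-5)·a + 65·b = -0.31
Eliminate b (×65 and ×(-110), subtract): -13875·a = -6.150 → a = ∂h/∂x = +0.0004432
Back-substitute: b = ∂h/∂y = -0.004735.
Flow direction (−∇h) has components (-0.0004432 E, +0.004735 N).
Azimuth = atan2(E, N) = atan2(-0.0004432, +0.004735) = 354.7° ≈ 355°.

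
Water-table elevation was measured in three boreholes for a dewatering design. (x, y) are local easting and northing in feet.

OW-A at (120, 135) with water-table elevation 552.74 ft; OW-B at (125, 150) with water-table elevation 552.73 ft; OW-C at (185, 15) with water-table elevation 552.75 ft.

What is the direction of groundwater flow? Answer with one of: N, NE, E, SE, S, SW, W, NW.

NE

Three-point gradient (reference OW-A): Δ to OW-B = (5, 15, -0.01), Δ to OW-C = (65, -120, +0.01).
∂h/∂x = -0.0006667, ∂h/∂y = -0.0004444 (det = -1575).
Flow = −∇h = (+0.0006667 east, +0.0004444 north), which points northeast.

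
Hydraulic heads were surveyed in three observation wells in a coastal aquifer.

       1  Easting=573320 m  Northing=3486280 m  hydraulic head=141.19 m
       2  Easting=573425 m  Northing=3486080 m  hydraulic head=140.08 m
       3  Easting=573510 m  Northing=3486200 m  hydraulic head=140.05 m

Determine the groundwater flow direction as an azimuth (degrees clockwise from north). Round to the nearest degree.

Taking 1 as reference: 2−1 = (105, -200, -1.11); 3−1 = (190, -80, -1.14).
Solve a·Δx + b·Δy = Δh: det = 105·(-80) − 190·(-200) = 29600.
∂h/∂x = [(-1.11)·(-80) − (-1.14)·(-200)] / 29600 = -0.004703
∂h/∂y = [105·(-1.14) − 190·(-1.11)] / 29600 = +0.003081
Flow direction (−∇h) has components (+0.004703 E, -0.003081 N).
Azimuth = atan2(E, N) = atan2(+0.004703, -0.003081) = 123.2° ≈ 123°.

123°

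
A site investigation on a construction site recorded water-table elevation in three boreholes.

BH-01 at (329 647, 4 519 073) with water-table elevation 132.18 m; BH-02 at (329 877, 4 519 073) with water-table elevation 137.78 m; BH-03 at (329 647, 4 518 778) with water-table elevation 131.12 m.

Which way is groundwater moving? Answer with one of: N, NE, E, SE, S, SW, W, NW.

W

∂h/∂x = (137.78 − 132.18) / (329877 − 329647) = +0.02435
∂h/∂y = (131.12 − 132.18) / (4518778 − 4519073) = +0.003593
Flow = −∇h = (-0.02435 east, -0.003593 north), which points west.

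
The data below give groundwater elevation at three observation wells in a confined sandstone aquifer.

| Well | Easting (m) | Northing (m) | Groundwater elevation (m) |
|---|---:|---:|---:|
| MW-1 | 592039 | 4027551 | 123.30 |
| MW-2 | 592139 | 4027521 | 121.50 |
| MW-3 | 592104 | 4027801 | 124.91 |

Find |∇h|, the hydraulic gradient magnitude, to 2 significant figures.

0.018

With h = a·x + b·y + c and MW-1 as origin, the differences give:
  100·a + (-30)·b = -1.80
  65·a + 250·b = +1.61
Eliminate b (×250 and ×(-30), subtract): 26950·a = -401.700 → a = ∂h/∂x = -0.01491
Back-substitute: b = ∂h/∂y = +0.01032.
|∇h| = √(-0.01491² + 0.01032²) = 0.01813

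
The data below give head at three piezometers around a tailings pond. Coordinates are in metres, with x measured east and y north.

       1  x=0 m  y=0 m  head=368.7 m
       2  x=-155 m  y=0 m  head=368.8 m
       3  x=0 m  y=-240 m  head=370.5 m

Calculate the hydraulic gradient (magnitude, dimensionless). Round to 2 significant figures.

0.0075

∂h/∂x = (368.8 − 368.7) / (-155 − 0) = -0.0006452
∂h/∂y = (370.5 − 368.7) / (-240 − 0) = -0.007500
|∇h| = √(-0.0006452² + -0.007500²) = 0.007528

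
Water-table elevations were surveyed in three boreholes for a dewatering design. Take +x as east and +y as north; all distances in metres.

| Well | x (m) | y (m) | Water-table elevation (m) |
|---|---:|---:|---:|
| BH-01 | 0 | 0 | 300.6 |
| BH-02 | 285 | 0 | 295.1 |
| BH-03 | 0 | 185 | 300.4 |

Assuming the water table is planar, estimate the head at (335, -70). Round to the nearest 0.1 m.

294.2 m

∂h/∂x = (295.1 − 300.6) / (285 − 0) = -0.01930
∂h/∂y = (300.4 − 300.6) / (185 − 0) = -0.001081
h(335, -70) = 300.6 + (-0.01930)·(335) + (-0.001081)·(-70) = 300.6 -6.465 +0.076 = 294.211 m.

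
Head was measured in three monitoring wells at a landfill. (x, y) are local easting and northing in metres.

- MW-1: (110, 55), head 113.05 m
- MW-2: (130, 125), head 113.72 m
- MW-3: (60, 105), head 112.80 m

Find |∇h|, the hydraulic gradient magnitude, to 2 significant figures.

Differences from MW-1: to MW-2 (Δx, Δy, Δh) = (20, 70, +0.67); to MW-3 = (-50, 50, -0.25).
Determinant of the coordinate differences = 20·50 − (-50)·70 = 4500.
∂h/∂x = [(+0.67)·50 − (-0.25)·70] / 4500 = +0.01133
∂h/∂y = [20·(-0.25) − (-50)·(+0.67)] / 4500 = +0.006333
|∇h| = √(0.01133² + 0.006333²) = 0.01298

0.013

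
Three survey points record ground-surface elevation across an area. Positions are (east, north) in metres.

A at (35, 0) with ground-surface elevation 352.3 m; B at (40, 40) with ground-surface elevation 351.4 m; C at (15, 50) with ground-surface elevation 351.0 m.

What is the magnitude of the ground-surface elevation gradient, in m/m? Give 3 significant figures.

Taking A as reference: B−A = (5, 40, -0.9); C−A = (-20, 50, -1.3).
Determinant of the coordinate differences = 5·50 − (-20)·40 = 1050.
∂z/∂x = [(-0.9)·50 − (-1.3)·40] / 1050 = +0.006667
∂z/∂y = [5·(-1.3) − (-20)·(-0.9)] / 1050 = -0.02333
|∇f| = √(0.006667² + -0.02333²) = 0.02426 m/m

0.0243 m/m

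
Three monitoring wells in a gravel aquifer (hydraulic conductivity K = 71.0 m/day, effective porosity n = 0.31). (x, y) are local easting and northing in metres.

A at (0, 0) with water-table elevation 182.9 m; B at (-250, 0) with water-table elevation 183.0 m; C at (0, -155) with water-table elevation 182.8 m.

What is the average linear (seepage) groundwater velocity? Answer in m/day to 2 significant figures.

0.17 m/day

∂h/∂x = (183.0 − 182.9) / (-250 − 0) = -0.0004000
∂h/∂y = (182.8 − 182.9) / (-155 − 0) = +0.0006452
|∇h| = √(-0.0004000² + 0.0006452²) = 0.0007591
Seepage velocity v = K·i/n = 71.0 × 0.0007591 / 0.31 = 0.1739 m/day.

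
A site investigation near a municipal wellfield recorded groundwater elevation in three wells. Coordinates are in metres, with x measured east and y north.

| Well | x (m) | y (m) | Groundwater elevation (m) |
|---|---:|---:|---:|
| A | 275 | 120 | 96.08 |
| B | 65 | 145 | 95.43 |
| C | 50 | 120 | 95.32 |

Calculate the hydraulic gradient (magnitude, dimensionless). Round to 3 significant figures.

With h = a·x + b·y + c and A as origin, the differences give:
  (-210)·a + 25·b = -0.65
  (-225)·a + 0·b = -0.76
Eliminate b (×0 and ×25, subtract): 5625·a = 19.000 → a = ∂h/∂x = +0.003378
Back-substitute: b = ∂h/∂y = +0.002373.
|∇h| = √(0.003378² + 0.002373²) = 0.004128

0.00413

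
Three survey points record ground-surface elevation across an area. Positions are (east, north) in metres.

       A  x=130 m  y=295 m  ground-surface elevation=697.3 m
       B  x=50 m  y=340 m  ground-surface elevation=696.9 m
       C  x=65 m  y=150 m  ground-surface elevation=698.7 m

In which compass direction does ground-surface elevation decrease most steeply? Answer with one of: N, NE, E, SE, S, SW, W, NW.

N

With z = a·x + b·y + c and A as origin, the differences give:
  (-80)·a + 45·b = -0.4
  (-65)·a + (-145)·b = +1.4
Eliminate b (×(-145) and ×45, subtract): 14525·a = -5.00 → a = ∂z/∂x = -0.0003442
Back-substitute: b = ∂z/∂y = -0.009501.
Steepest decrease is along −∇f = (+0.0003442 E, +0.009501 N) → north.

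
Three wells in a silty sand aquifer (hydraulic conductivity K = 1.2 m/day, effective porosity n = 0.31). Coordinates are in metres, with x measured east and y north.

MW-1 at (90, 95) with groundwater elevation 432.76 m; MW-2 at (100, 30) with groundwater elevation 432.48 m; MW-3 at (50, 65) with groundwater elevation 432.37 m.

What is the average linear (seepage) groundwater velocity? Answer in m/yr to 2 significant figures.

Taking MW-1 as reference: MW-2−MW-1 = (10, -65, -0.28); MW-3−MW-1 = (-40, -30, -0.39).
Solve a·Δx + b·Δy = Δh: det = 10·(-30) − (-40)·(-65) = -2900.
∂h/∂x = [(-0.28)·(-30) − (-0.39)·(-65)] / -2900 = +0.005845
∂h/∂y = [10·(-0.39) − (-40)·(-0.28)] / -2900 = +0.005207
|∇h| = √(0.005845² + 0.005207²) = 0.007828
Seepage velocity v = K·i/n = 1.2 × 0.007828 / 0.31 = 0.0303 m/day = 11.07 m/yr.

11 m/yr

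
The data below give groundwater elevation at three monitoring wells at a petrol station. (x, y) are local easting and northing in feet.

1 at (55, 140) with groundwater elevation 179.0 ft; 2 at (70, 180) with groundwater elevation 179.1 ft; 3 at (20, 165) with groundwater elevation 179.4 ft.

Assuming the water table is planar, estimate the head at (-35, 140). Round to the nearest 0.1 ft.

Three-point gradient (reference 1): Δ to 2 = (15, 40, +0.1), Δ to 3 = (-35, 25, +0.4).
∂h/∂x = -0.007606, ∂h/∂y = +0.005352 (det = 1775).
h(-35, 140) = 179.0 + (-0.007606)·(-90) + (+0.005352)·(0) = 179.0 +0.685 +0.000 = 179.685 ft.

179.7 ft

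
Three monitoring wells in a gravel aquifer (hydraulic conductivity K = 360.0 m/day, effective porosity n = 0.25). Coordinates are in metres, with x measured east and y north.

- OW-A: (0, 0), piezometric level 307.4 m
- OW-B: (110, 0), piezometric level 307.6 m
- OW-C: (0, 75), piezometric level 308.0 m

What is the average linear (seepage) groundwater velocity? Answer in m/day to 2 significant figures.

∂h/∂x = (307.6 − 307.4) / (110 − 0) = +0.001818
∂h/∂y = (308.0 − 307.4) / (75 − 0) = +0.008000
|∇h| = √(0.001818² + 0.008000²) = 0.008204
Seepage velocity v = K·i/n = 360.0 × 0.008204 / 0.25 = 11.81 m/day.

12 m/day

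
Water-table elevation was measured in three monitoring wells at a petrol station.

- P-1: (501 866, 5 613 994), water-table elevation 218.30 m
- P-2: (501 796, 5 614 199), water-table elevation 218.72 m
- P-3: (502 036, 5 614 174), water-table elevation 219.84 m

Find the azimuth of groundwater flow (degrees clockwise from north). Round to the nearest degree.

Three-point gradient (reference P-1): Δ to P-2 = (-70, 205, +0.42), Δ to P-3 = (170, 180, +1.54).
∂h/∂x = +0.005060, ∂h/∂y = +0.003777 (det = -47450).
Flow direction (−∇h) has components (-0.005060 E, -0.003777 N).
Azimuth = atan2(E, N) = atan2(-0.005060, -0.003777) = 233.3° ≈ 233°.

233°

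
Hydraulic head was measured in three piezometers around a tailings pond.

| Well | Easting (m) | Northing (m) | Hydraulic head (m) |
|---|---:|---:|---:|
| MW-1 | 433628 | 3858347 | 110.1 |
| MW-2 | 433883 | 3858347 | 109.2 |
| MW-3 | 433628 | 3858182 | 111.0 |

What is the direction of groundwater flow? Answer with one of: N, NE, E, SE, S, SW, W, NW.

NE

∂h/∂x = (109.2 − 110.1) / (433883 − 433628) = -0.003529
∂h/∂y = (111.0 − 110.1) / (3858182 − 3858347) = -0.005455
Flow = −∇h = (+0.003529 east, +0.005455 north), which points northeast.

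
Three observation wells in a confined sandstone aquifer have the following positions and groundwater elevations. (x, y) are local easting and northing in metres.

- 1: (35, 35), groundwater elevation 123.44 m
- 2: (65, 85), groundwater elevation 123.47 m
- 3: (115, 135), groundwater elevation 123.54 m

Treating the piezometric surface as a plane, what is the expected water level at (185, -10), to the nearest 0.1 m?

123.8 m

Taking 1 as reference: 2−1 = (30, 50, +0.03); 3−1 = (80, 100, +0.10).
Solve a·Δx + b·Δy = Δh: det = 30·100 − 80·50 = -1000.
∂h/∂x = [(+0.03)·100 − (+0.10)·50] / -1000 = +0.002000
∂h/∂y = [30·(+0.10) − 80·(+0.03)] / -1000 = -0.0006000
h(185, -10) = 123.44 + (+0.002000)·(150) + (-0.0006000)·(-45) = 123.44 +0.300 +0.027 = 123.767 m.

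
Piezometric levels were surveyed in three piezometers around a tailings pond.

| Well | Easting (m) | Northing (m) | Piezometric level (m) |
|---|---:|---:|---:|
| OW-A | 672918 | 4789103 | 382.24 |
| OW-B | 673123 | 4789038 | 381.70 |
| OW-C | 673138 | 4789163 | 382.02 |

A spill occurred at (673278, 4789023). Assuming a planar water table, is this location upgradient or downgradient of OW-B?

downgradient

With h = a·x + b·y + c and OW-A as origin, the differences give:
  205·a + (-65)·b = -0.54
  220·a + 60·b = -0.22
Eliminate b (×60 and ×(-65), subtract): 26600·a = -46.700 → a = ∂h/∂x = -0.001756
Back-substitute: b = ∂h/∂y = +0.002771.
Head at (673278, 4789023) = 382.24 + (-0.001756)·(360) + (+0.002771)·(-80) = 381.39 m.
That is lower than the 381.70 m at OW-B, so the point is downgradient.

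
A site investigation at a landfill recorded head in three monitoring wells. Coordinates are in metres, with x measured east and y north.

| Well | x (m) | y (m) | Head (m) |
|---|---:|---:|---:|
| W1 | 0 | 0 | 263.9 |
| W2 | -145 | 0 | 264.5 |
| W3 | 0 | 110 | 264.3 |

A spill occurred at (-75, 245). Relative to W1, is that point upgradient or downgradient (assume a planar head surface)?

∂h/∂x = (264.5 − 263.9) / (-145 − 0) = -0.004138
∂h/∂y = (264.3 − 263.9) / (110 − 0) = +0.003636
Head at (-75, 245) = 263.9 + (-0.004138)·(-75) + (+0.003636)·(245) = 265.10 m.
That is higher than the 263.9 m at W1, so the point is upgradient.

upgradient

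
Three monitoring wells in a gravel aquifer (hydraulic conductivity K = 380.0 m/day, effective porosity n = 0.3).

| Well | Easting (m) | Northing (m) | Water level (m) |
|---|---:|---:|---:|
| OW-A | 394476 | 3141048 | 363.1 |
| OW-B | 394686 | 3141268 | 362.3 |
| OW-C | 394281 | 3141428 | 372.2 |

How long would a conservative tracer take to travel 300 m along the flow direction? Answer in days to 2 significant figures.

Taking OW-A as reference: OW-B−OW-A = (210, 220, -0.8); OW-C−OW-A = (-195, 380, +9.1).
Solve a·Δx + b·Δy = Δh: det = 210·380 − (-195)·220 = 122700.
∂h/∂x = [(-0.8)·380 − (+9.1)·220] / 122700 = -0.01879
∂h/∂y = [210·(+9.1) − (-195)·(-0.8)] / 122700 = +0.01430
|∇h| = √(-0.01879² + 0.01430²) = 0.02361
Seepage velocity v = K·i/n = 380.0 × 0.02361 / 0.3 = 29.91 m/day.
t = 300 / 29.91 = 10.03 days.

10 days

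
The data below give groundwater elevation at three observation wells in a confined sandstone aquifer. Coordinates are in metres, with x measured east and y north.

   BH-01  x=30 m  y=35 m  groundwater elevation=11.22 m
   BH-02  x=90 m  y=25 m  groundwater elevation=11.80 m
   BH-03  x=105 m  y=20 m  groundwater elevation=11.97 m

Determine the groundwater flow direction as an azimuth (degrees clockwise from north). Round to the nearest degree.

321°

Differences from BH-01: to BH-02 (Δx, Δy, Δh) = (60, -10, +0.58); to BH-03 = (75, -15, +0.75).
Determinant of the coordinate differences = 60·(-15) − 75·(-10) = -150.
∂h/∂x = [(+0.58)·(-15) − (+0.75)·(-10)] / -150 = +0.008000
∂h/∂y = [60·(+0.75) − 75·(+0.58)] / -150 = -0.010000
Flow direction (−∇h) has components (-0.008000 E, +0.010000 N).
Azimuth = atan2(E, N) = atan2(-0.008000, +0.010000) = 321.3° ≈ 321°.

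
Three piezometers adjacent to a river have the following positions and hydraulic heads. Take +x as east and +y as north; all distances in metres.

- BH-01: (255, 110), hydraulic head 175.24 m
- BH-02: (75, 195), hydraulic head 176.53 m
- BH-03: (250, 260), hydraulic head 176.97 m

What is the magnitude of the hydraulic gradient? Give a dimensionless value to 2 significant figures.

0.012

Taking BH-01 as reference: BH-02−BH-01 = (-180, 85, +1.29); BH-03−BH-01 = (-5, 150, +1.73).
Determinant of the coordinate differences = (-180)·150 − (-5)·85 = -26575.
∂h/∂x = [(+1.29)·150 − (+1.73)·85] / -26575 = -0.001748
∂h/∂y = [(-180)·(+1.73) − (-5)·(+1.29)] / -26575 = +0.01148
|∇h| = √(-0.001748² + 0.01148²) = 0.01161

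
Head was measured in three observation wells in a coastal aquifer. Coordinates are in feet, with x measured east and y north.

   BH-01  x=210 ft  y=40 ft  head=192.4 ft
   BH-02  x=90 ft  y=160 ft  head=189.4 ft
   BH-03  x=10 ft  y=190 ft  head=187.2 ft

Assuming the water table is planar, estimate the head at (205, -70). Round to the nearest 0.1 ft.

Taking BH-01 as reference: BH-02−BH-01 = (-120, 120, -3.0); BH-03−BH-01 = (-200, 150, -5.2).
Determinant of the coordinate differences = (-120)·150 − (-200)·120 = 6000.
∂h/∂x = [(-3.0)·150 − (-5.2)·120] / 6000 = +0.02900
∂h/∂y = [(-120)·(-5.2) − (-200)·(-3.0)] / 6000 = +0.004000
h(205, -70) = 192.4 + (+0.02900)·(-5) + (+0.004000)·(-110) = 192.4 -0.145 -0.440 = 191.815 ft.

191.8 ft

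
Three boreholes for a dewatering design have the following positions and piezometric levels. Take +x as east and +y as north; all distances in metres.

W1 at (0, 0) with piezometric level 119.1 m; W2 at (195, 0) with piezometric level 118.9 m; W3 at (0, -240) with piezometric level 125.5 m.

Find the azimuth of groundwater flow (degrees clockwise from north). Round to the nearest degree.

002°

∂h/∂x = (118.9 − 119.1) / (195 − 0) = -0.001026
∂h/∂y = (125.5 − 119.1) / (-240 − 0) = -0.02667
Flow direction (−∇h) has components (+0.001026 E, +0.02667 N).
Azimuth = atan2(E, N) = atan2(+0.001026, +0.02667) = 2.2° ≈ 002°.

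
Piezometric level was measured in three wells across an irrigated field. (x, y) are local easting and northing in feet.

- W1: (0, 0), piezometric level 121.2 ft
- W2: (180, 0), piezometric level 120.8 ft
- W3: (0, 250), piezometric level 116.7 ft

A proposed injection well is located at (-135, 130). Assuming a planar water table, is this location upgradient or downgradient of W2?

downgradient

∂h/∂x = (120.8 − 121.2) / (180 − 0) = -0.002222
∂h/∂y = (116.7 − 121.2) / (250 − 0) = -0.01800
Head at (-135, 130) = 121.2 + (-0.002222)·(-135) + (-0.01800)·(130) = 119.16 ft.
That is lower than the 120.8 ft at W2, so the point is downgradient.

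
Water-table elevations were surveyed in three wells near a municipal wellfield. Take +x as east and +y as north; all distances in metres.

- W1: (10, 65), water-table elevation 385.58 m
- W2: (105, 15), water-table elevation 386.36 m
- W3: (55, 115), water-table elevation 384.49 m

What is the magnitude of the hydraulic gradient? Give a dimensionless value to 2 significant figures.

0.020

Differences from W1: to W2 (Δx, Δy, Δh) = (95, -50, +0.78); to W3 = (45, 50, -1.09).
Solve a·Δx + b·Δy = Δh: det = 95·50 − 45·(-50) = 7000.
∂h/∂x = [(+0.78)·50 − (-1.09)·(-50)] / 7000 = -0.002214
∂h/∂y = [95·(-1.09) − 45·(+0.78)] / 7000 = -0.01981
|∇h| = √(-0.002214² + -0.01981²) = 0.01993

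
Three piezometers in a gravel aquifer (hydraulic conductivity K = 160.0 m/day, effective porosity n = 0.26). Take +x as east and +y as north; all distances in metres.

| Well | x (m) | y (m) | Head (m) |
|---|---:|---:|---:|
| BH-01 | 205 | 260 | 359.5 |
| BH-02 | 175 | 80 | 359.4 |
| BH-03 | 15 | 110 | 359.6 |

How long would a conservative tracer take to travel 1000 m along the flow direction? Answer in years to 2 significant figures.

3.3 years

With h = a·x + b·y + c and BH-01 as origin, the differences give:
  (-30)·a + (-180)·b = -0.1
  (-190)·a + (-150)·b = +0.1
Eliminate b (×(-150) and ×(-180), subtract): -29700·a = 33.00 → a = ∂h/∂x = -0.001111
Back-substitute: b = ∂h/∂y = +0.0007407.
|∇h| = √(-0.001111² + 0.0007407²) = 0.001335
Seepage velocity v = K·i/n = 160.0 × 0.001335 / 0.26 = 0.8215 m/day.
t = 1000 / 0.8215 = 1217 days = 3.33 years.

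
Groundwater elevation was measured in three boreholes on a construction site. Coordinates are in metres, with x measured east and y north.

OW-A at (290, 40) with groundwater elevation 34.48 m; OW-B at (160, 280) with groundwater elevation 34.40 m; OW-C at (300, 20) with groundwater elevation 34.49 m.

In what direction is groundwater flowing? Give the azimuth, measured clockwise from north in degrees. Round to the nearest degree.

058°

With h = a·x + b·y + c and OW-A as origin, the differences give:
  (-130)·a + 240·b = -0.08
  10·a + (-20)·b = +0.01
Eliminate b (×(-20) and ×240, subtract): 200·a = -0.800 → a = ∂h/∂x = -0.004000
Back-substitute: b = ∂h/∂y = -0.002500.
Flow direction (−∇h) has components (+0.004000 E, +0.002500 N).
Azimuth = atan2(E, N) = atan2(+0.004000, +0.002500) = 58.0° ≈ 058°.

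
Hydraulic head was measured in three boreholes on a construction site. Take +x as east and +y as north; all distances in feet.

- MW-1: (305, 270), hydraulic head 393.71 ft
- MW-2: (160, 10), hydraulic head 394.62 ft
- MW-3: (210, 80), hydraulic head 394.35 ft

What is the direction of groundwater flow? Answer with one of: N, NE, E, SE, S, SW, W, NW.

NE

With h = a·x + b·y + c and MW-1 as origin, the differences give:
  (-145)·a + (-260)·b = +0.91
  (-95)·a + (-190)·b = +0.64
Eliminate b (×(-190) and ×(-260), subtract): 2850·a = -6.500 → a = ∂h/∂x = -0.002281
Back-substitute: b = ∂h/∂y = -0.002228.
Flow = −∇h = (+0.002281 east, +0.002228 north), which points northeast.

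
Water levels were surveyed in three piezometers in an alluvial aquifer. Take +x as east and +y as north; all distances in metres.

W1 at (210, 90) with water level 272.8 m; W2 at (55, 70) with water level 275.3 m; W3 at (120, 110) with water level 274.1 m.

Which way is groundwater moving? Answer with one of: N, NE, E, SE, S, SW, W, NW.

Taking W1 as reference: W2−W1 = (-155, -20, +2.5); W3−W1 = (-90, 20, +1.3).
Determinant of the coordinate differences = (-155)·20 − (-90)·(-20) = -4900.
∂h/∂x = [(+2.5)·20 − (+1.3)·(-20)] / -4900 = -0.01551
∂h/∂y = [(-155)·(+1.3) − (-90)·(+2.5)] / -4900 = -0.004796
Flow = −∇h = (+0.01551 east, +0.004796 north), which points east.

E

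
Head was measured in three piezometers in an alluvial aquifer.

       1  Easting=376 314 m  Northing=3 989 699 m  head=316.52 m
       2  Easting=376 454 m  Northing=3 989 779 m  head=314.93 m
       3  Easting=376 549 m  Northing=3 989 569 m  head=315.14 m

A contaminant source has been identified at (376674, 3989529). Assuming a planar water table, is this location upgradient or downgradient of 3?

downgradient

Taking 1 as reference: 2−1 = (140, 80, -1.59); 3−1 = (235, -130, -1.38).
Determinant of the coordinate differences = 140·(-130) − 235·80 = -37000.
∂h/∂x = [(-1.59)·(-130) − (-1.38)·80] / -37000 = -0.008570
∂h/∂y = [140·(-1.38) − 235·(-1.59)] / -37000 = -0.004877
Head at (376674, 3989529) = 316.52 + (-0.008570)·(360) + (-0.004877)·(-170) = 314.26 m.
That is lower than the 315.14 m at 3, so the point is downgradient.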